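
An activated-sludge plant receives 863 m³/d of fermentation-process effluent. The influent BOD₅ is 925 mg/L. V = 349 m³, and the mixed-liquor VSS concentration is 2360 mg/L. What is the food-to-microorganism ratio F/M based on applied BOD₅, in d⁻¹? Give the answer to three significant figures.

F/M ≈ 0.969 d⁻¹

F/M = applied load / biomass = Q·S₀/(V·X) = 863 × 925 / (349.0 × 2360) = 0.9692 d⁻¹.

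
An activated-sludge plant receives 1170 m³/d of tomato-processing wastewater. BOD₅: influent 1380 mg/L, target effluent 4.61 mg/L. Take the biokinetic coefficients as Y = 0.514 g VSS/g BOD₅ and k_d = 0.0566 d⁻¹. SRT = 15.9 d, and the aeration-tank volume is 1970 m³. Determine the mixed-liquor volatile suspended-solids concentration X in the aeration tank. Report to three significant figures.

Solving the biomass balance for X: X = Y Q (S₀−S) θ_c / [V (1+k_d θ_c)] = 0.514 × 1170 × (1380 − 4.61) × 15.9 / [1970 × (1 + 0.0566 × 15.9)] = 3514 mg/L.

X ≈ 3510 mg/L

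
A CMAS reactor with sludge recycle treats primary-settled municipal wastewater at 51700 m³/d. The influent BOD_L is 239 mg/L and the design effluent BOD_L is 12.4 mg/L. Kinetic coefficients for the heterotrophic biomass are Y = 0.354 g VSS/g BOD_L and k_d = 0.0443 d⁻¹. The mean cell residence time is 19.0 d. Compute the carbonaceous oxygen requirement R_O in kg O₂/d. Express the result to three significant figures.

R_O ≈ 8520 kg O₂/d

Correct the yield for decay: Y_obs = Y/(1 + k_d θ_c) = 0.354 / (1 + 0.0443 × 19.0) = 0.354 / 1.842 = 0.1922.
Q·(S₀ − S) = 51700 × (239 − 12.4) × 10⁻³ = 11715 kg/d removed.
Biomass synthesised: P_X = Y_obs × 11715 = 2252 kg VSS/d.
Carbonaceous O₂ demand = substrate oxidised − cell-mass equivalent = 11715 − 1.42 × 2252 = 8518 kg O₂/d.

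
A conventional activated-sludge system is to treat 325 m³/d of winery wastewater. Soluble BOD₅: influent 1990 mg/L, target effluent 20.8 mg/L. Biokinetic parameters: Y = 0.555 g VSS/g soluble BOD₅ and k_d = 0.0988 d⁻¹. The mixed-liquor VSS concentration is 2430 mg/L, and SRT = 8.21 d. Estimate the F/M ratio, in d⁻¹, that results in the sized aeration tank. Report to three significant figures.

From the SRT design equation V = Y Q (S₀−S) θ_c / [X (1 + k_d θ_c)] = 0.555 × 325 × (1990 − 20.8) × 8.21 / [2430 × (1 + 0.0988 × 8.21)] = 2.92×10^6 / 4401 = 662.6 m³.
F/M = Q·S₀ / (V·X) = 325 × 1990 / (662.6 × 2430) = 0.4017 g soluble BOD₅·(g VSS·d)⁻¹.

F/M ≈ 0.402 d⁻¹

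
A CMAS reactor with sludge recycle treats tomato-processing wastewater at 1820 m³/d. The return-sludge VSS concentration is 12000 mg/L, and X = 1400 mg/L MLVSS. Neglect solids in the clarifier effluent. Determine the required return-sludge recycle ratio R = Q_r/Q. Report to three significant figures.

R ≈ 0.132

Solids balance on the clarifier gives (1+R)X = R·X_r, so R = X/(X_r − X) = 1400 / (12000 − 1400) = 0.1321.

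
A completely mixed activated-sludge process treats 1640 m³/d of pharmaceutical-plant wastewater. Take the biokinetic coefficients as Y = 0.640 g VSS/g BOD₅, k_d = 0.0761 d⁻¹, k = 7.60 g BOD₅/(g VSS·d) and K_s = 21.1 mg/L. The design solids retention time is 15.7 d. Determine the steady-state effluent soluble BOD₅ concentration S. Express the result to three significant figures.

S ≈ 0.624 mg/L

Effluent substrate depends only on kinetics and SRT: S = K_s(1 + k_d θ_c) / [θ_c(Yk − k_d) − 1] = 21.1 × (1 + 0.0761 × 15.7) / [15.7 × (0.640 × 7.60 − 0.0761) − 1] = 46.31 / 74.17 = 0.6244 mg/L.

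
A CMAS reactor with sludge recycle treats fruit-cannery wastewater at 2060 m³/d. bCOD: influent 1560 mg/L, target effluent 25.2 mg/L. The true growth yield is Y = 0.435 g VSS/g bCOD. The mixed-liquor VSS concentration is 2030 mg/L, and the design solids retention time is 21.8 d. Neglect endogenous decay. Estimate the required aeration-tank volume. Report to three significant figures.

V ≈ 14800 m³

V·X = Y·Q·ΔS·θ_c gives V = 0.435 × 2060 × (1560 − 25.2) × 21.8 / 2030 = 14770 m³.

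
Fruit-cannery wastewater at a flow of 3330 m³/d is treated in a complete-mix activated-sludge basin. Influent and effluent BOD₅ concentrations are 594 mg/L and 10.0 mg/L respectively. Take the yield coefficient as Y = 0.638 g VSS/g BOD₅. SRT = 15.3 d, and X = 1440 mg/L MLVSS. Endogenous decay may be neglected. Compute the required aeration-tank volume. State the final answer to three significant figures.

Biomass mass balance (decay neglected): V·X = Y·Q·(S₀ − S)·θ_c, so V = 0.638 × 3330 × (594 − 10.0) × 15.3 / 1440 = 13183 m³.

V ≈ 13200 m³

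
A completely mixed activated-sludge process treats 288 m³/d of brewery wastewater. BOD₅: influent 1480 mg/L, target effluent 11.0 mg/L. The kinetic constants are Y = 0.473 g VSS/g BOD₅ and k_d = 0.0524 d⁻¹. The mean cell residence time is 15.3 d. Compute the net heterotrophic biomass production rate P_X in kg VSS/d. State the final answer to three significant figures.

P_X ≈ 111 kg VSS/d

Observed yield with endogenous decay: Y_obs = Y / (1 + k_d·θ_c) = 0.473 / (1 + 0.0524 × 15.3) = 0.473 / 1.802 = 0.2625 g VSS/g BOD₅.
ΔS = 1480 − 11.0 = 1469 mg/L, so the substrate removal rate is 288 × 1469/1000 = 423.1 kg BOD₅/d.
Biomass produced: P_X = Y_obs·Q·ΔS = 0.2625 × 423.1 ≈ 111.1 kg VSS/d.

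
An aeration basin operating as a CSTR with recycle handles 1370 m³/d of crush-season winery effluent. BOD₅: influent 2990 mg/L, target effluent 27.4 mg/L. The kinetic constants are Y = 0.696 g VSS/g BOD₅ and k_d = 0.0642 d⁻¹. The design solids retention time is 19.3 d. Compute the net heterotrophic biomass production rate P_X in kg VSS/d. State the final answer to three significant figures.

P_X ≈ 1260 kg VSS/d

Y_obs = Y / (1 + k_d θ_c) = 0.696 / (1 + 0.0642 × 19.3) = 0.696 / 2.239 = 0.3108.
Substrate removed = Q·(S₀ − S) = 1370 m³/d × (2990 − 27.4) g/m³ = 4.06×10^6 g/d = 4059 kg/d.
P_X = Y_obs · Q(S₀ − S) = 0.3108 × 4059 = 1262 kg VSS/d.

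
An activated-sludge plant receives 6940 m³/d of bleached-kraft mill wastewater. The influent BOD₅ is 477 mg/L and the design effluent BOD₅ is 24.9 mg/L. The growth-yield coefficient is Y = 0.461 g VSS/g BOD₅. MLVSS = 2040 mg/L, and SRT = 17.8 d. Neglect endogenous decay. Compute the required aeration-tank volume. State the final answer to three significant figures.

Biomass mass balance (decay neglected): V·X = Y·Q·(S₀ − S)·θ_c, so V = 0.461 × 6940 × (477 − 24.9) × 17.8 / 2040 = 12621 m³.

V ≈ 12600 m³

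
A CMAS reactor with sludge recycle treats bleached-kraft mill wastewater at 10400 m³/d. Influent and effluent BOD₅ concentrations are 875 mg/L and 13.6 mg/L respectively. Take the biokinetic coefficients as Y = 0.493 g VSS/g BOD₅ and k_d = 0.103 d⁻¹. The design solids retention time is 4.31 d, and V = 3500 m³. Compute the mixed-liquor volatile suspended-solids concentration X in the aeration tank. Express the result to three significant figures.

X ≈ 3770 mg/L

Solving the biomass balance for X: X = Y Q (S₀−S) θ_c / [V (1+k_d θ_c)] = 0.493 × 10400 × (875 − 13.6) × 4.31 / [3500 × (1 + 0.103 × 4.31)] = 3767 mg/L.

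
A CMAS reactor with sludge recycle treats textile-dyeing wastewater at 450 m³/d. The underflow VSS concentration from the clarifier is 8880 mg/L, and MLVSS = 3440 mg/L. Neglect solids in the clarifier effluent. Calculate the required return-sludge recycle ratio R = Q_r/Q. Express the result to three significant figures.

R ≈ 0.632

R = Q_r/Q = X/(X_r − X) = 3440 / (8880 − 3440) = 0.6324.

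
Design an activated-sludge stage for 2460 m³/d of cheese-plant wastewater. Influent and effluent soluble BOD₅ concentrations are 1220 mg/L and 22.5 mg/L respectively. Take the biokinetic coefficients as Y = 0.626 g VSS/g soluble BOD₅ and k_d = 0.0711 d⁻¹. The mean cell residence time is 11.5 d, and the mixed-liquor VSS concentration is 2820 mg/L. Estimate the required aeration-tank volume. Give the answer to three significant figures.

From the SRT design equation V = Y Q (S₀−S) θ_c / [X (1 + k_d θ_c)] = 0.626 × 2460 × (1220 − 22.5) × 11.5 / [2820 × (1 + 0.0711 × 11.5)] = 2.12×10^7 / 5126 = 4137 m³.

V ≈ 4140 m³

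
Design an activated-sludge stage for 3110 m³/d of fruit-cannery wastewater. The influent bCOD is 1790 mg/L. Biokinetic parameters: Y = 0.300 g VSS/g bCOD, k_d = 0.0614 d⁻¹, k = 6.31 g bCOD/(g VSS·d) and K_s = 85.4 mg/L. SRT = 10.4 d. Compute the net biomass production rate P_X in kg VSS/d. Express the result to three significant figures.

P_X ≈ 1010 kg VSS/d

Effluent substrate depends only on kinetics and SRT: S = K_s(1 + k_d θ_c) / [θ_c(Yk − k_d) − 1] = 85.4 × (1 + 0.0614 × 10.4) / [10.4 × (0.300 × 6.31 − 0.0614) − 1] = 139.9 / 18.05 = 7.753 mg/L.
Observed yield with endogenous decay: Y_obs = Y / (1 + k_d·θ_c) = 0.300 / (1 + 0.0614 × 10.4) = 0.300 / 1.639 = 0.1831 g VSS/g bCOD.
Q·(S₀ − S) = 3110 × (1790 − 7.75) × 10⁻³ = 5543 kg/d removed.
So the net sludge growth is P_X = 0.1831 × 5543 = 1015 kg VSS/d.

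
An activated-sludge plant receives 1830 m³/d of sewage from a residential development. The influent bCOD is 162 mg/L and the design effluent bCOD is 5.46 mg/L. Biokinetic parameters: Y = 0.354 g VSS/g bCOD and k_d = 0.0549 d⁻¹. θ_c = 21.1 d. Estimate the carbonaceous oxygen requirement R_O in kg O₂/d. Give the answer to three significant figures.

Observed yield with endogenous decay: Y_obs = Y / (1 + k_d·θ_c) = 0.354 / (1 + 0.0549 × 21.1) = 0.354 / 2.158 = 0.1640 g VSS/g bCOD.
Q·(S₀ − S) = 1830 × (162 − 5.46) × 10⁻³ = 286.5 kg/d removed.
Net sludge production P_X = 0.1640 × 286.5 = 46.98 kg VSS/d.
Carbonaceous O₂ demand = substrate oxidised − cell-mass equivalent = 286.5 − 1.42 × 46.98 = 219.8 kg O₂/d.

R_O ≈ 220 kg O₂/d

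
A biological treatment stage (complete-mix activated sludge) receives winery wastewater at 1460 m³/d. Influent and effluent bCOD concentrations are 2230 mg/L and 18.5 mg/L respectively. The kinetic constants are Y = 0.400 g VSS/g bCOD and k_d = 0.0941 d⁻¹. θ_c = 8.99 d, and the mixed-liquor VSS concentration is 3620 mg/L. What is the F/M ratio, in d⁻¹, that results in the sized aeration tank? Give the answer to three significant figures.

F/M ≈ 0.518 d⁻¹

From the SRT design equation V = Y Q (S₀−S) θ_c / [X (1 + k_d θ_c)] = 0.400 × 1460 × (2230 − 18.5) × 8.99 / [3620 × (1 + 0.0941 × 8.99)] = 1.16×10^7 / 6682 = 1738 m³.
F/M = applied load / biomass = Q·S₀/(V·X) = 1460 × 2230 / (1738 × 3620) = 0.5176 d⁻¹.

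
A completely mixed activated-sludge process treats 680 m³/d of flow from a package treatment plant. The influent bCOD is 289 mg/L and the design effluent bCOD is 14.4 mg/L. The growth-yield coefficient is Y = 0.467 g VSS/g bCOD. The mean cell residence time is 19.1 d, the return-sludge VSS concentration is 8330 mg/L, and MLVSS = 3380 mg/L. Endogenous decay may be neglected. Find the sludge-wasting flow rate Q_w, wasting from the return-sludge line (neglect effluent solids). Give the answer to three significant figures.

Q_w ≈ 10.5 m³/d

Biomass mass balance (decay neglected): V·X = Y·Q·(S₀ − S)·θ_c, so V = 0.467 × 680 × (289 − 14.4) × 19.1 / 3380 = 492.8 m³.
Q_w = (V·X)/(θ_c X_r) = 492.8 × 3380 / (19.1 × 8330) = 10.47 m³/d.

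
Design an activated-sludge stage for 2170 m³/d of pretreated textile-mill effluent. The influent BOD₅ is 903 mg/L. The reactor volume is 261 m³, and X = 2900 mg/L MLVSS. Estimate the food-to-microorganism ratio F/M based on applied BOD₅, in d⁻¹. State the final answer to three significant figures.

Food-to-microorganism ratio F/M = Q S₀ / (V X) = 2170 × 903 / (261.0 × 2900) = 2.589 d⁻¹.

F/M ≈ 2.59 d⁻¹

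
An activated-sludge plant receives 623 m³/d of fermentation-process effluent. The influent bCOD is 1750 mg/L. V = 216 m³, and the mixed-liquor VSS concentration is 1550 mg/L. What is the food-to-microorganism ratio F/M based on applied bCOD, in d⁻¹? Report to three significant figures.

F/M = applied load / biomass = Q·S₀/(V·X) = 623 × 1750 / (216.0 × 1550) = 3.256 d⁻¹.

F/M ≈ 3.26 d⁻¹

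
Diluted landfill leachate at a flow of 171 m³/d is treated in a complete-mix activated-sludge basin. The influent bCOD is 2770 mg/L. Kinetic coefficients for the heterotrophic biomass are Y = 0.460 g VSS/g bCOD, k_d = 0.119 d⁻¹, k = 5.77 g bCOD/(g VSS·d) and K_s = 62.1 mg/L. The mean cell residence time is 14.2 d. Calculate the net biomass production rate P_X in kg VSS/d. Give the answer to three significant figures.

For a completely mixed reactor with recycle the Lawrence–McCarty relation gives S = K_s·(1 + k_d·θ_c) / [θ_c·(Y·k − k_d) − 1] = 62.1 × (1 + 0.119 × 14.2) / [14.2 × (0.460 × 5.77 − 0.119) − 1] = 167.0 / 35.00 = 4.772 mg/L.
Observed yield with endogenous decay: Y_obs = Y / (1 + k_d·θ_c) = 0.460 / (1 + 0.119 × 14.2) = 0.460 / 2.690 = 0.1710 g VSS/g bCOD.
ΔS = 2770 − 4.77 = 2765 mg/L, so the substrate removal rate is 171 × 2765/1000 = 472.9 kg bCOD/d.
So the net sludge growth is P_X = 0.1710 × 472.9 = 80.87 kg VSS/d.

P_X ≈ 80.9 kg VSS/d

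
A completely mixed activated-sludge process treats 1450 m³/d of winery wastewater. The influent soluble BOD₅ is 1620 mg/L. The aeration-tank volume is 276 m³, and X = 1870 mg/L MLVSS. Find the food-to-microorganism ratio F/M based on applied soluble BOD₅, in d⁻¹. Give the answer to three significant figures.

F/M = Q·S₀ / (V·X) = 1450 × 1620 / (276.0 × 1870) = 4.551 g soluble BOD₅·(g VSS·d)⁻¹.

F/M ≈ 4.55 d⁻¹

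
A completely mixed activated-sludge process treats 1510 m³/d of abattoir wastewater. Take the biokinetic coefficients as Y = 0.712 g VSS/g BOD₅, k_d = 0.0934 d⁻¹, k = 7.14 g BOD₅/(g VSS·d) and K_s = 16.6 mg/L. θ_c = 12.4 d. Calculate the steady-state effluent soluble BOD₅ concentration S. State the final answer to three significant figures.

For a completely mixed reactor with recycle the Lawrence–McCarty relation gives S = K_s·(1 + k_d·θ_c) / [θ_c·(Y·k − k_d) − 1] = 16.6 × (1 + 0.0934 × 12.4) / [12.4 × (0.712 × 7.14 − 0.0934) − 1] = 35.83 / 60.88 = 0.5885 mg/L.

S ≈ 0.588 mg/L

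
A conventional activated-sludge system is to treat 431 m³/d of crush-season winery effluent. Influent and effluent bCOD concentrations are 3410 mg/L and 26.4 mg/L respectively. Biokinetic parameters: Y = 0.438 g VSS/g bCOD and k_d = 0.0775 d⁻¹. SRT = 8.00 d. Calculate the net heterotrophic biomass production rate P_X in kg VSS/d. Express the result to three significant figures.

Y_obs = Y / (1 + k_d θ_c) = 0.438 / (1 + 0.0775 × 8.00) = 0.438 / 1.620 = 0.2704.
ΔS = 3410 − 26.4 = 3384 mg/L, so the substrate removal rate is 431 × 3384/1000 = 1458 kg bCOD/d.
Net biomass production P_X = Y_obs × Q·(S₀ − S) = 0.2704 × 1458 = 394.3 kg VSS/d.

P_X ≈ 394 kg VSS/d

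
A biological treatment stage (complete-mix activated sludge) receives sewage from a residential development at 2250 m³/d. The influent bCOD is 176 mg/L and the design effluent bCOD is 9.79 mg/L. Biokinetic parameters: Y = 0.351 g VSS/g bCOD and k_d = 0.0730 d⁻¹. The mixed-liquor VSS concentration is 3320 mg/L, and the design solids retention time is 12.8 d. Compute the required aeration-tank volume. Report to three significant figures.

V ≈ 262 m³

Steady-state biomass mass balance: V·X·(1 + k_d·θ_c) = Y·Q·(S₀ − S)·θ_c, so V = 0.351 × 2250 × (176 − 9.79) × 12.8 / [3320 × (1 + 0.0730 × 12.8)] = 1.68×10^6 / 6422 = 261.6 m³.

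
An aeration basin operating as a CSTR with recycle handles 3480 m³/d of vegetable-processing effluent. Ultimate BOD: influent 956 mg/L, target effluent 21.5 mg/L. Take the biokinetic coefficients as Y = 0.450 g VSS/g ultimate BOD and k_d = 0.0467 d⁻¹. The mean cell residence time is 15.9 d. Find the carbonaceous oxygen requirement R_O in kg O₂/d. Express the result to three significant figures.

R_O ≈ 2060 kg O₂/d

Correct the yield for decay: Y_obs = Y/(1 + k_d θ_c) = 0.450 / (1 + 0.0467 × 15.9) = 0.450 / 1.743 = 0.2582.
Q·(S₀ − S) = 3480 × (956 − 21.5) × 10⁻³ = 3252 kg/d removed.
Net sludge production P_X = 0.2582 × 3252 = 839.8 kg VSS/d.
R_O = Q·ΔS − 1.42 P_X = 3252 − 1193 = 2060 kg O₂/d.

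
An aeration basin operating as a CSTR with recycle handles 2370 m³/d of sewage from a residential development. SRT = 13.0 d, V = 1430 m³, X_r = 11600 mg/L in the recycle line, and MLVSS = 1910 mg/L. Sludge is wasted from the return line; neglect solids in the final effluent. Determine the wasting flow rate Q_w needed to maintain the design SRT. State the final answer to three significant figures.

Q_w = (V·X)/(θ_c X_r) = 1430 × 1910 / (13.0 × 11600) = 18.11 m³/d.

Q_w ≈ 18.1 m³/d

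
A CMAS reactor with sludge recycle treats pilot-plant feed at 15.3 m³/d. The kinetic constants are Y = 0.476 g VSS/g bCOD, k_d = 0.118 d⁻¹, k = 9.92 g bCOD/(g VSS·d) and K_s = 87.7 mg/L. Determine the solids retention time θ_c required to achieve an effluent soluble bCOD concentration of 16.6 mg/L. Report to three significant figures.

Specific growth rate at S = 16.6 mg/L: μ = YkS/(K_s+S) = 0.476·9.92·16.6/(87.7+16.6) = 0.7515 d⁻¹.
1/θ_c = 0.7515 − 0.118 = 0.6335 d⁻¹, so θ_c = 1.578 d.

θ_c ≈ 1.58 d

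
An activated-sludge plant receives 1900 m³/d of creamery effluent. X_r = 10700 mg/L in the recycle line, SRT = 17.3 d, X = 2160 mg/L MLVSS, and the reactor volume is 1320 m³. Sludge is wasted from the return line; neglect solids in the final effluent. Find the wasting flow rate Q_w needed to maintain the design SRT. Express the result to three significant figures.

Wasting from the return line (neglecting effluent solids): Q_w = V·X / (θ_c·X_r) = 1320 × 2160 / (17.3 × 10700) = 15.40 m³/d.

Q_w ≈ 15.4 m³/d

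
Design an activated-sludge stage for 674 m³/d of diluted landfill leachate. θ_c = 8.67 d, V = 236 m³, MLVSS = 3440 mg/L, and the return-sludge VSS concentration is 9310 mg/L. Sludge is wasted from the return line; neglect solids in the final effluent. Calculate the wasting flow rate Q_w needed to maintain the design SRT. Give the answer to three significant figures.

Q_w ≈ 10.1 m³/d

Wasting from the return line (neglecting effluent solids): Q_w = V·X / (θ_c·X_r) = 236.0 × 3440 / (8.67 × 9310) = 10.06 m³/d.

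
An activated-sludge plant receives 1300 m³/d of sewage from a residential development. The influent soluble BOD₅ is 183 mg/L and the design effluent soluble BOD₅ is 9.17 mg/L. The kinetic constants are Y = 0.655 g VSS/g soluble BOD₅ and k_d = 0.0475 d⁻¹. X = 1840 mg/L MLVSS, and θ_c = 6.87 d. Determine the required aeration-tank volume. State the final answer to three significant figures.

Steady-state biomass mass balance: V·X·(1 + k_d·θ_c) = Y·Q·(S₀ − S)·θ_c, so V = 0.655 × 1300 × (183 − 9.17) × 6.87 / [1840 × (1 + 0.0475 × 6.87)] = 1.02×10^6 / 2440 = 416.7 m³.

V ≈ 417 m³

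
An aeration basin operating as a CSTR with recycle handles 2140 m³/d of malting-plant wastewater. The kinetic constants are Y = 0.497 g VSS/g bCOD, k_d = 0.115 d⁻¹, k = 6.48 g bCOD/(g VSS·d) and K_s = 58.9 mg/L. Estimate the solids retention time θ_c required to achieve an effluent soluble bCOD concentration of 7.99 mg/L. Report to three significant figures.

θ_c ≈ 3.71 d

At the target effluent, Y k S/(K_s+S) = 0.497×6.48×7.99/66.89 = 0.3847 d⁻¹.
Then 1/θ_c = μ − k_d = 0.3847 − 0.115 = 0.2697 d⁻¹, giving θ_c = 3.708 d.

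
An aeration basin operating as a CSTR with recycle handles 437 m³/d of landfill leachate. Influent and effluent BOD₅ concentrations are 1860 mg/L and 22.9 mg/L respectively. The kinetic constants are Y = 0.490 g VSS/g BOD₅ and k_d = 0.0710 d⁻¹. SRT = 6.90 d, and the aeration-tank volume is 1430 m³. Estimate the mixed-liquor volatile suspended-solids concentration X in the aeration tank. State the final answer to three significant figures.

X = Y·Q·ΔS·θ_c / [V·(1 + k_d θ_c)] = 0.490 × 437 × (1860 − 22.9) × 6.90 / [1430 × (1 + 0.0710 × 6.90)] = 1274 mg/L.

X ≈ 1270 mg/L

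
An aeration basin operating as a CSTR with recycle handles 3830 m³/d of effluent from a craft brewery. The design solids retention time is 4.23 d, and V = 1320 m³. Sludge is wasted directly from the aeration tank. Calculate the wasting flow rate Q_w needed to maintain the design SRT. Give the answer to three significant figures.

With mixed-liquor wasting, θ_c = V/Q_w, so Q_w = V/θ_c = 1320/4.23 = 312.1 m³/d.

Q_w ≈ 312 m³/d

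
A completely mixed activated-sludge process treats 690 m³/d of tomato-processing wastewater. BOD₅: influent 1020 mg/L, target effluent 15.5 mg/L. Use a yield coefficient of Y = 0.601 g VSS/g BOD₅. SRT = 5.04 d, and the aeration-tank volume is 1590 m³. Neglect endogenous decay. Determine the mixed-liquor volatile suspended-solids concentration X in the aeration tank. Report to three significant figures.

X ≈ 1320 mg/L

Without decay, X = Y Q (S₀−S) θ_c / V = 0.601 × 690 × (1020 − 15.5) × 5.04 / 1590 = 1320 mg/L.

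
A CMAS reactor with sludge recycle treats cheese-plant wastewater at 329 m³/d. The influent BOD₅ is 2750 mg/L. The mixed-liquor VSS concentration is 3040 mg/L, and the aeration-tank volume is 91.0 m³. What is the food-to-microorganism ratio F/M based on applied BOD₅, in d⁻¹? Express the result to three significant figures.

Food-to-microorganism ratio F/M = Q S₀ / (V X) = 329 × 2750 / (91.00 × 3040) = 3.270 d⁻¹.

F/M ≈ 3.27 d⁻¹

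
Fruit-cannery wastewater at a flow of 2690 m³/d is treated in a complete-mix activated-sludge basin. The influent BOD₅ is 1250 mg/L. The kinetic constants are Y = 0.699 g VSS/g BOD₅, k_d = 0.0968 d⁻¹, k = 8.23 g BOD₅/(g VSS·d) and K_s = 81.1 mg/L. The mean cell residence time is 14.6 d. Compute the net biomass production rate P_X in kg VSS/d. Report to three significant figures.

Effluent substrate depends only on kinetics and SRT: S = K_s(1 + k_d θ_c) / [θ_c(Yk − k_d) − 1] = 81.1 × (1 + 0.0968 × 14.6) / [14.6 × (0.699 × 8.23 − 0.0968) − 1] = 195.7 / 81.58 = 2.399 mg/L.
The observed yield is Y_obs = Y/(1 + k_d·θ_c) = 0.699 / (1 + 0.0968 × 14.6) = 0.699 / 2.413 = 0.2896 g VSS per g BOD₅ removed.
Mass of BOD₅ removed per day: Q(S₀ − S) = 2690 × 1248 g/m³ = 3356 kg/d.
So the net sludge growth is P_X = 0.2896 × 3356 = 972.1 kg VSS/d.

P_X ≈ 972 kg VSS/d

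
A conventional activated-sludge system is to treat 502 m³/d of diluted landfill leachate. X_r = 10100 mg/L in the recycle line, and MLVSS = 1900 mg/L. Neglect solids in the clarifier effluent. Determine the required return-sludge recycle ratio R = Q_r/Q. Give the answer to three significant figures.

R = Q_r/Q = X/(X_r − X) = 1900 / (10100 − 1900) = 0.2317.

R ≈ 0.232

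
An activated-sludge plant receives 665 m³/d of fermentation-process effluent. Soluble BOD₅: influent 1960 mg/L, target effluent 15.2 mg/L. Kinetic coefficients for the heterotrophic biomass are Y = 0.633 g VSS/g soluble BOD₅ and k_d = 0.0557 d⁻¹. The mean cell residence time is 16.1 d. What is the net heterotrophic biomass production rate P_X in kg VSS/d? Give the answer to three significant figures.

Observed yield with endogenous decay: Y_obs = Y / (1 + k_d·θ_c) = 0.633 / (1 + 0.0557 × 16.1) = 0.633 / 1.897 = 0.3337 g VSS/g soluble BOD₅.
ΔS = 1960 − 15.2 = 1945 mg/L, so the substrate removal rate is 665 × 1945/1000 = 1293 kg soluble BOD₅/d.
Biomass produced: P_X = Y_obs·Q·ΔS = 0.3337 × 1293 ≈ 431.6 kg VSS/d.

P_X ≈ 432 kg VSS/d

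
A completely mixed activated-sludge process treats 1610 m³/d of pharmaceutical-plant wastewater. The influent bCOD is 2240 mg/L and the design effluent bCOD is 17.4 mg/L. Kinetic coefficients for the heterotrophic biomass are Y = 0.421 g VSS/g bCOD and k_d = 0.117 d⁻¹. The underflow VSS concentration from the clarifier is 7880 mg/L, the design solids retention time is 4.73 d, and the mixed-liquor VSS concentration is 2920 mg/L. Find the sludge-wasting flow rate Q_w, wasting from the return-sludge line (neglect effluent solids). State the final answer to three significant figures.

Q_w ≈ 123 m³/d

From the SRT design equation V = Y Q (S₀−S) θ_c / [X (1 + k_d θ_c)] = 0.421 × 1610 × (2240 − 17.4) × 4.73 / [2920 × (1 + 0.117 × 4.73)] = 7.13×10^6 / 4536 = 1571 m³.
Q_w = (V·X)/(θ_c X_r) = 1571 × 2920 / (4.73 × 7880) = 123.1 m³/d.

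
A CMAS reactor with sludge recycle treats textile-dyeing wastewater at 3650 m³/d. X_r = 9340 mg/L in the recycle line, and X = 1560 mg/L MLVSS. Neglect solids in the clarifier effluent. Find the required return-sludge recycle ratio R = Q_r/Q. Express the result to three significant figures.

R = Q_r/Q = X/(X_r − X) = 1560 / (9340 − 1560) = 0.2005.

R ≈ 0.201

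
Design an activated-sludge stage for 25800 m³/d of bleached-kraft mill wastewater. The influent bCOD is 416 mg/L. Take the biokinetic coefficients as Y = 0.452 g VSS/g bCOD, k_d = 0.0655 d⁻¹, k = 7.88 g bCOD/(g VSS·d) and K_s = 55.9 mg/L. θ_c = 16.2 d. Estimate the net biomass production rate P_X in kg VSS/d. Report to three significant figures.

P_X ≈ 2340 kg VSS/d

From the Monod/SRT balance for a CMAS, S = K_s·(1+k_d θ_c)/[θ_c·(Y k − k_d) − 1] = 55.9 × (1 + 0.0655 × 16.2) / [16.2 × (0.452 × 7.88 − 0.0655) − 1] = 115.2 / 55.64 = 2.071 mg/L.
Observed yield with endogenous decay: Y_obs = Y / (1 + k_d·θ_c) = 0.452 / (1 + 0.0655 × 16.2) = 0.452 / 2.061 = 0.2193 g VSS/g bCOD.
ΔS = 416 − 2.07 = 413.9 mg/L, so the substrate removal rate is 25800 × 413.9/1000 = 10679 kg bCOD/d.
Net biomass production P_X = Y_obs × Q·(S₀ − S) = 0.2193 × 10679 = 2342 kg VSS/d.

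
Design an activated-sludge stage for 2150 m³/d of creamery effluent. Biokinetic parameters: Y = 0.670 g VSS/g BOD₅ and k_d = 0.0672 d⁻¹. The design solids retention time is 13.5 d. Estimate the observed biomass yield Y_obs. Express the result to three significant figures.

Y_obs ≈ 0.351 g VSS/g BOD₅

Y_obs = Y / (1 + k_d θ_c) = 0.670 / (1 + 0.0672 × 13.5) = 0.670 / 1.907 = 0.3513.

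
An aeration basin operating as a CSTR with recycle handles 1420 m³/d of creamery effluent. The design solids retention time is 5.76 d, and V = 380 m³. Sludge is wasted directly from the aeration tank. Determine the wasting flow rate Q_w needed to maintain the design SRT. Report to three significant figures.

Q_w ≈ 66.0 m³/d

For wasting at MLVSS concentration, Q_w = V/θ_c = 380.0/5.76 = 65.97 m³/d.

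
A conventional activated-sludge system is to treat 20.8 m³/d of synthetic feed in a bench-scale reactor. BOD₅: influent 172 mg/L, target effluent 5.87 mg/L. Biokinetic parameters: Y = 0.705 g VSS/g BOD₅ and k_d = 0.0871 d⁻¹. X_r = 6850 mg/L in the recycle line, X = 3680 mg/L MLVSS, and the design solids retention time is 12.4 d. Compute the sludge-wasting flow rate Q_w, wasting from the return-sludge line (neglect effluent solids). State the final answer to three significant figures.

Q_w ≈ 0.171 m³/d

From the SRT design equation V = Y Q (S₀−S) θ_c / [X (1 + k_d θ_c)] = 0.705 × 20.8 × (172 − 5.87) × 12.4 / [3680 × (1 + 0.0871 × 12.4)] = 3.02×10^4 / 7655 = 3.946 m³.
θ_c = V·X/(Q_w·X_r) when wasting from the recycle, so Q_w = V·X/(θ_c·X_r) = 3.946 × 3680 / (12.4 × 6850) = 0.1710 m³/d.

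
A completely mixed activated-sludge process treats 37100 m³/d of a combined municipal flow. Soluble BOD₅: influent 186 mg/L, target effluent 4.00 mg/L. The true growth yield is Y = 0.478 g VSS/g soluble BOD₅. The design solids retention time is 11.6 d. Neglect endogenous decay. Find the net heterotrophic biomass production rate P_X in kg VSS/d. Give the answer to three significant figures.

P_X ≈ 3230 kg VSS/d

With endogenous decay neglected, the observed yield equals the true yield: Y_obs = Y = 0.478 g VSS/g soluble BOD₅.
Substrate removed = Q·(S₀ − S) = 37100 m³/d × (186 − 4.00) g/m³ = 6.75×10^6 g/d = 6752 kg/d.
So the net sludge growth is P_X = 0.4780 × 6752 = 3228 kg VSS/d.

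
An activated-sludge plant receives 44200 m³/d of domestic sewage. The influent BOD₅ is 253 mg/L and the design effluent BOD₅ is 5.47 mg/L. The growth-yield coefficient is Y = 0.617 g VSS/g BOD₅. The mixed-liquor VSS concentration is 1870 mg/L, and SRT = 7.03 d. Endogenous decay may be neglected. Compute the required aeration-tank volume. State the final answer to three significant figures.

With k_d = 0 the design equation reduces to V = Y Q (S₀−S) θ_c / X = 0.617 × 44200 × (253 − 5.47) × 7.03 / 1870 = 25378 m³.

V ≈ 25400 m³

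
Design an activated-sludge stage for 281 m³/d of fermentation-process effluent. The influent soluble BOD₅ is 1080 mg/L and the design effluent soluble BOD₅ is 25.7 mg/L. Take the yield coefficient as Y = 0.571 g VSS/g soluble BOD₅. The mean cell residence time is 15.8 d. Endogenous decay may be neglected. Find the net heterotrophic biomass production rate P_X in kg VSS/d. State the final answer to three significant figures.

P_X ≈ 169 kg VSS/d

With endogenous decay neglected, the observed yield equals the true yield: Y_obs = Y = 0.571 g VSS/g soluble BOD₅.
Q·(S₀ − S) = 281 × (1080 − 25.7) × 10⁻³ = 296.3 kg/d removed.
P_X = Y_obs · Q(S₀ − S) = 0.5710 × 296.3 = 169.2 kg VSS/d.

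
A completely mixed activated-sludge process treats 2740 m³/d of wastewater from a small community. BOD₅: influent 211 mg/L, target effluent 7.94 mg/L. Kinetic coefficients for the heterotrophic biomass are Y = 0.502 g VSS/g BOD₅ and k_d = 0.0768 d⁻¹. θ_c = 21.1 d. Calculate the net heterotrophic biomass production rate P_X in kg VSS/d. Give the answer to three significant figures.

P_X ≈ 107 kg VSS/d

Y_obs = Y / (1 + k_d θ_c) = 0.502 / (1 + 0.0768 × 21.1) = 0.502 / 2.620 = 0.1916.
Mass of BOD₅ removed per day: Q(S₀ − S) = 2740 × 203.1 g/m³ = 556.4 kg/d.
P_X = Y_obs · Q(S₀ − S) = 0.1916 × 556.4 = 106.6 kg VSS/d.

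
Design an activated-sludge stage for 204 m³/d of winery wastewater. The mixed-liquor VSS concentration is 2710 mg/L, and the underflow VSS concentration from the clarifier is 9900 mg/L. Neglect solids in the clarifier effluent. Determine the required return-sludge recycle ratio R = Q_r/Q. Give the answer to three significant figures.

R ≈ 0.377

Mass balance around the secondary clarifier (neglecting effluent solids): R = X / (X_r − X) = 2710 / (9900 − 2710) = 0.3769.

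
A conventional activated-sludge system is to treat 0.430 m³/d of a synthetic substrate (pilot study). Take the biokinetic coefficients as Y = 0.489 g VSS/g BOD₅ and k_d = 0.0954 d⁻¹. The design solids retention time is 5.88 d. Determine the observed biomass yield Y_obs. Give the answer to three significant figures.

Y_obs ≈ 0.313 g VSS/g BOD₅

The observed yield is Y_obs = Y/(1 + k_d·θ_c) = 0.489 / (1 + 0.0954 × 5.88) = 0.489 / 1.561 = 0.3133 g VSS per g BOD₅ removed.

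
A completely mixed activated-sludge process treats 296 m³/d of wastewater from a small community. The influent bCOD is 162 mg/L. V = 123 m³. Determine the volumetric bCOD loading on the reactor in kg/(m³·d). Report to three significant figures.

L_v = Q S₀ / V = 296 × 162 × 10⁻³ / 123.0 = 0.3899 kg/(m³·d).

L_v ≈ 0.390 kg bCOD/(m³·d)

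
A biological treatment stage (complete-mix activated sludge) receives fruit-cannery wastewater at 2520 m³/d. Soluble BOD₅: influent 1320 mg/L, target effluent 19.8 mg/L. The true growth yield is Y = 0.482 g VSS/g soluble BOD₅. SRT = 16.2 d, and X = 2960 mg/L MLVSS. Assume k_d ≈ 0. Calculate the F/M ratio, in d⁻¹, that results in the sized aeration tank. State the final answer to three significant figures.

F/M ≈ 0.130 d⁻¹

V·X = Y·Q·ΔS·θ_c gives V = 0.482 × 2520 × (1320 − 19.8) × 16.2 / 2960 = 8643 m³.
F/M = Q·S₀ / (V·X) = 2520 × 1320 / (8643 × 2960) = 0.1300 g soluble BOD₅·(g VSS·d)⁻¹.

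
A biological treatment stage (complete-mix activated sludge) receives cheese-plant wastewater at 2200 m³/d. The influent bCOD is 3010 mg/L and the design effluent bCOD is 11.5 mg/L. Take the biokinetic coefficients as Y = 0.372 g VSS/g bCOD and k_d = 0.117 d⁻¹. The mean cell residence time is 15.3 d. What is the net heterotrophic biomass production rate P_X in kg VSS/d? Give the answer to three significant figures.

P_X ≈ 880 kg VSS/d

The observed yield is Y_obs = Y/(1 + k_d·θ_c) = 0.372 / (1 + 0.117 × 15.3) = 0.372 / 2.790 = 0.1333 g VSS per g bCOD removed.
Q·(S₀ − S) = 2200 × (3010 − 11.5) × 10⁻³ = 6597 kg/d removed.
Net biomass production P_X = Y_obs × Q·(S₀ − S) = 0.1333 × 6597 = 879.5 kg VSS/d.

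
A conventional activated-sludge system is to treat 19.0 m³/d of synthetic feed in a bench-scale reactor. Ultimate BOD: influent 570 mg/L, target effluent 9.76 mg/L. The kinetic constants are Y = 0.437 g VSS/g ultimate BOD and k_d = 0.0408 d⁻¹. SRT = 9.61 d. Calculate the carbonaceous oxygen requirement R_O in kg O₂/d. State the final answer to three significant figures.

Y_obs = Y / (1 + k_d θ_c) = 0.437 / (1 + 0.0408 × 9.61) = 0.437 / 1.392 = 0.3139.
Q·(S₀ − S) = 19.0 × (570 − 9.76) × 10⁻³ = 10.64 kg/d removed.
Net sludge production P_X = 0.3139 × 10.64 = 3.342 kg VSS/d.
R_O = Q·ΔS − 1.42 P_X = 10.64 − 4.745 = 5.900 kg O₂/d.

R_O ≈ 5.90 kg O₂/d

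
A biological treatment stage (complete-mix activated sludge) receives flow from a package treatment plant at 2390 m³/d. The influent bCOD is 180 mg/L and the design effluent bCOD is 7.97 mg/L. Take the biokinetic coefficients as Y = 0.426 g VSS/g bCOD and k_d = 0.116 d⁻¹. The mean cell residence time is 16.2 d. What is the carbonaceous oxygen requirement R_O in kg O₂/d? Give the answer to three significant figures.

R_O ≈ 325 kg O₂/d

The observed yield is Y_obs = Y/(1 + k_d·θ_c) = 0.426 / (1 + 0.116 × 16.2) = 0.426 / 2.879 = 0.1480 g VSS per g bCOD removed.
Substrate removed = Q·(S₀ − S) = 2390 m³/d × (180 − 7.97) g/m³ = 4.11×10^5 g/d = 411.2 kg/d.
Net sludge production P_X = 0.1480 × 411.2 = 60.83 kg VSS/d.
R_O = Q·(S₀ − S) − 1.42·P_X = 411.2 − 1.42 × 60.83 = 324.8 kg O₂/d.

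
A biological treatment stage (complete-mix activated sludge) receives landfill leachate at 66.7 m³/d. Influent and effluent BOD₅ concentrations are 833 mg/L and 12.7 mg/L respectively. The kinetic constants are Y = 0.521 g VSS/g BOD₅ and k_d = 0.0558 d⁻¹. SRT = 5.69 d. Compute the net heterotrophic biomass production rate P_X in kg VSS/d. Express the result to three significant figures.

P_X ≈ 21.6 kg VSS/d

Correct the yield for decay: Y_obs = Y/(1 + k_d θ_c) = 0.521 / (1 + 0.0558 × 5.69) = 0.521 / 1.318 = 0.3954.
ΔS = 833 − 12.7 = 820.3 mg/L, so the substrate removal rate is 66.7 × 820.3/1000 = 54.71 kg BOD₅/d.
Net biomass production P_X = Y_obs × Q·(S₀ − S) = 0.3954 × 54.71 = 21.64 kg VSS/d.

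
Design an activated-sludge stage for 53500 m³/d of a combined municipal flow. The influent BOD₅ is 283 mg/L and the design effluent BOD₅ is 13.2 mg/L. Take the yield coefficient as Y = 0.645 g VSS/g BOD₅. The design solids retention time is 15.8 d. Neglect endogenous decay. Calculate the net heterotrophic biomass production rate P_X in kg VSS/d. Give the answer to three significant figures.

P_X ≈ 9310 kg VSS/d

Since k_d ≈ 0, Y_obs = Y = 0.645 g VSS/g BOD₅.
Mass of BOD₅ removed per day: Q(S₀ − S) = 53500 × 269.8 g/m³ = 14434 kg/d.
So the net sludge growth is P_X = 0.6450 × 14434 = 9310 kg VSS/d.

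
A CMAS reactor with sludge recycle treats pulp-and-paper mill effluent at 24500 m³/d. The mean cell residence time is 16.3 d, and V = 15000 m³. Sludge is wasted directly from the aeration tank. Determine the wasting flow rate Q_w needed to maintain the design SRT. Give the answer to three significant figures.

For wasting at MLVSS concentration, Q_w = V/θ_c = 15000/16.3 = 920.2 m³/d.

Q_w ≈ 920 m³/d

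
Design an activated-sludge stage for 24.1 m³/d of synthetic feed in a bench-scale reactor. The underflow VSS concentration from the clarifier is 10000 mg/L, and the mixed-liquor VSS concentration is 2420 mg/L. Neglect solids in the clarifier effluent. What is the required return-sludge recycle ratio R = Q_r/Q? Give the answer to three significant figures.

Solids balance on the clarifier gives (1+R)X = R·X_r, so R = X/(X_r − X) = 2420 / (10000 − 2420) = 0.3193.

R ≈ 0.319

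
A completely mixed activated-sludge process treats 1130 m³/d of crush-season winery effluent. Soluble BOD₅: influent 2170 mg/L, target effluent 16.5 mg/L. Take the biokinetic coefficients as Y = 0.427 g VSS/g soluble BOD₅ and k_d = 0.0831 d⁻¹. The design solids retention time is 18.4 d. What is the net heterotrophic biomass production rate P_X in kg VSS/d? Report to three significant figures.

P_X ≈ 411 kg VSS/d

Observed yield with endogenous decay: Y_obs = Y / (1 + k_d·θ_c) = 0.427 / (1 + 0.0831 × 18.4) = 0.427 / 2.529 = 0.1688 g VSS/g soluble BOD₅.
Substrate removed = Q·(S₀ − S) = 1130 m³/d × (2170 − 16.5) g/m³ = 2.43×10^6 g/d = 2433 kg/d.
So the net sludge growth is P_X = 0.1688 × 2433 = 410.9 kg VSS/d.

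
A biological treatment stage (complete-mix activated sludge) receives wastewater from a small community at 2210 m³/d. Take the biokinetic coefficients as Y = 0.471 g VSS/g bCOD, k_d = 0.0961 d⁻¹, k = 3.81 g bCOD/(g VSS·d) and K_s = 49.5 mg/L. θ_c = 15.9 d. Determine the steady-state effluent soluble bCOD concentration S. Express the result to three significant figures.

S ≈ 4.81 mg/L

For a completely mixed reactor with recycle the Lawrence–McCarty relation gives S = K_s·(1 + k_d·θ_c) / [θ_c·(Y·k − k_d) − 1] = 49.5 × (1 + 0.0961 × 15.9) / [15.9 × (0.471 × 3.81 − 0.0961) − 1] = 125.1 / 26.00 = 4.812 mg/L.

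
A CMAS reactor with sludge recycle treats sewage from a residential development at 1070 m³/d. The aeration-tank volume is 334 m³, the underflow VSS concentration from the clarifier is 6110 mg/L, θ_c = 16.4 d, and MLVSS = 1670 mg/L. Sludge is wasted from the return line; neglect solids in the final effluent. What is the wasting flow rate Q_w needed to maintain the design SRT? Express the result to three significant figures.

Q_w ≈ 5.57 m³/d

θ_c = V·X/(Q_w·X_r) when wasting from the recycle, so Q_w = V·X/(θ_c·X_r) = 334.0 × 1670 / (16.4 × 6110) = 5.566 m³/d.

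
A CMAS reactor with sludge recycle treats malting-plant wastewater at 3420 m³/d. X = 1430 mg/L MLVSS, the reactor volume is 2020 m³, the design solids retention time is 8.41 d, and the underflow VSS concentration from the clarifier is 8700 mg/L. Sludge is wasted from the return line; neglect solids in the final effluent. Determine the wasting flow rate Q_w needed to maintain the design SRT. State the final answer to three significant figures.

θ_c = V·X/(Q_w·X_r) when wasting from the recycle, so Q_w = V·X/(θ_c·X_r) = 2020 × 1430 / (8.41 × 8700) = 39.48 m³/d.

Q_w ≈ 39.5 m³/d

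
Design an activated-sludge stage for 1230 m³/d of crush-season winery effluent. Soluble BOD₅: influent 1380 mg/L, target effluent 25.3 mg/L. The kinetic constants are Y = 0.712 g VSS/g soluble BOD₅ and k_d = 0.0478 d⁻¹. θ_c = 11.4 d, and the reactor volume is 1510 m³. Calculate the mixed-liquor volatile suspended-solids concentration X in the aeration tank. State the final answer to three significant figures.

X ≈ 5800 mg/L

Solving the biomass balance for X: X = Y Q (S₀−S) θ_c / [V (1+k_d θ_c)] = 0.712 × 1230 × (1380 − 25.3) × 11.4 / [1510 × (1 + 0.0478 × 11.4)] = 5798 mg/L.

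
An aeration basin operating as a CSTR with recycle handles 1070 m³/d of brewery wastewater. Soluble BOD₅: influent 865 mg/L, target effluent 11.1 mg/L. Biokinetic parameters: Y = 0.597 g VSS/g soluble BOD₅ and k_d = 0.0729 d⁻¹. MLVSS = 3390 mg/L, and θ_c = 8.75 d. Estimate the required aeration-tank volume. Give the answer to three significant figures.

Steady-state biomass mass balance: V·X·(1 + k_d·θ_c) = Y·Q·(S₀ − S)·θ_c, so V = 0.597 × 1070 × (865 − 11.1) × 8.75 / [3390 × (1 + 0.0729 × 8.75)] = 4.77×10^6 / 5552 = 859.6 m³.

V ≈ 860 m³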